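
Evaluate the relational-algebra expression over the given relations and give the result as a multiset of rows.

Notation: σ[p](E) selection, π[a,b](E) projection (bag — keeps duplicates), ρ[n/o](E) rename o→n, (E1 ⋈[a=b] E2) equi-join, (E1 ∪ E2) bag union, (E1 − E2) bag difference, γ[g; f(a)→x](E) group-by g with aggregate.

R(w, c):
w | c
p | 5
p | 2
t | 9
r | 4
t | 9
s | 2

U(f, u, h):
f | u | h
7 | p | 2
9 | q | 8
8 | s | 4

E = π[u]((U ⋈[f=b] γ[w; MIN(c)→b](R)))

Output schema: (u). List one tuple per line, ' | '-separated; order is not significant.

Row counts bottom-up:
  U → 3
  R → 6
  γ[w; MIN(c)→b](R) → 4
  (U ⋈[f=b] γ[w; MIN(c)→b](R)) → 1
  π[u]((U ⋈[f=b] γ[w; MIN(c)→b](R))) → 1

== RESULT ==
u
q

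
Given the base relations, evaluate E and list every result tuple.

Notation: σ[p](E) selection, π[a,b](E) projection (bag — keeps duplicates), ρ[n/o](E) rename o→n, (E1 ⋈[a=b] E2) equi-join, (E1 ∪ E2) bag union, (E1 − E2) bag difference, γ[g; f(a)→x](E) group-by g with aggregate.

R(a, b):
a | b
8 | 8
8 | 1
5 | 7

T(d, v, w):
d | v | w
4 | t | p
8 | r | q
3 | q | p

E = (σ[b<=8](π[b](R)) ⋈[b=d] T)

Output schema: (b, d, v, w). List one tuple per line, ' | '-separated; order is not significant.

Stepwise |·|:
  R → 3
  π[b](R) → 3
  σ[b<=8](π[b](R)) → 3
  T → 3
  (σ[b<=8](π[b](R)) ⋈[b=d] T) → 1

== RESULT ==
b | d | v | w
8 | 8 | r | q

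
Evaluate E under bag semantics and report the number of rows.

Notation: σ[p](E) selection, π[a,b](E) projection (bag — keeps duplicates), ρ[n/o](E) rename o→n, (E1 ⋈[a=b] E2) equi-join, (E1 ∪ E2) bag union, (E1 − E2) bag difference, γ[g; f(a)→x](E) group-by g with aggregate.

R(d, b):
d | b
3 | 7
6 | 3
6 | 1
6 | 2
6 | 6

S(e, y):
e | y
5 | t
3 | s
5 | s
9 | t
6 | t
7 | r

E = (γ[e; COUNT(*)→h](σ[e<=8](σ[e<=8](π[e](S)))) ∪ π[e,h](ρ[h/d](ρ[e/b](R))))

Stepwise |·|:
  S → 6
  π[e](S) → 6
  σ[e<=8](π[e](S)) → 5
  σ[e<=8](σ[e<=8](π[e](S))) → 5
  γ[e; COUNT(*)→h](σ[e<=8](σ[e<=8](π[e](S)))) → 4
  R → 5
  ρ[e/b](R) → 5
  ρ[h/d](ρ[e/b](R)) → 5
  π[e,h](ρ[h/d](ρ[e/b](R))) → 5
  (γ[e; COUNT(*)→h](σ[e<=8](σ[e<=8](π[e](S)))) ∪ π[e,h](ρ[h/d](ρ[e/b](R)))) → 9

|E| = 9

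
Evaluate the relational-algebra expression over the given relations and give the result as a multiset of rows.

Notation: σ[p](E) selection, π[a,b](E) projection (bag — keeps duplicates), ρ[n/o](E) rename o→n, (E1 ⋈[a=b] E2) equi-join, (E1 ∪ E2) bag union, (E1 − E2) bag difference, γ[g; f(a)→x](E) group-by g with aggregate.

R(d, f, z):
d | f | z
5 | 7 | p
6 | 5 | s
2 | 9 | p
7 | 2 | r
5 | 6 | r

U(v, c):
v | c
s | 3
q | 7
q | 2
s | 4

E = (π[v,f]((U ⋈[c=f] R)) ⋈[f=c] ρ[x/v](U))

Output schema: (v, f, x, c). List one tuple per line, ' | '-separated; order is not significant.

Subexpression sizes:
  U → 4
  R → 5
  (U ⋈[c=f] R) → 2
  π[v,f]((U ⋈[c=f] R)) → 2
  U → 4
  ρ[x/v](U) → 4
  (π[v,f]((U ⋈[c=f] R)) ⋈[f=c] ρ[x/v](U)) → 2

== RESULT ==
v | f | x | c
q | 2 | q | 2
q | 7 | q | 7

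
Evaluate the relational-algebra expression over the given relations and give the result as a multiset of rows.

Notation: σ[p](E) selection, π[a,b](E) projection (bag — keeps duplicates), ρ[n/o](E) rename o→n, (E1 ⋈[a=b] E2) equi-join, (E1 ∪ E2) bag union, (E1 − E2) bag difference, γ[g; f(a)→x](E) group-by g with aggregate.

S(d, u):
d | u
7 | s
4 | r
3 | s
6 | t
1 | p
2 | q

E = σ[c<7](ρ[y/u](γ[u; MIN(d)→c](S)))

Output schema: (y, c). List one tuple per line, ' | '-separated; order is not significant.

Subexpression sizes:
  S → 6
  γ[u; MIN(d)→c](S) → 5
  ρ[y/u](γ[u; MIN(d)→c](S)) → 5
  σ[c<7](ρ[y/u](γ[u; MIN(d)→c](S))) → 5

== RESULT ==
y | c
p | 1
q | 2
r | 4
s | 3
t | 6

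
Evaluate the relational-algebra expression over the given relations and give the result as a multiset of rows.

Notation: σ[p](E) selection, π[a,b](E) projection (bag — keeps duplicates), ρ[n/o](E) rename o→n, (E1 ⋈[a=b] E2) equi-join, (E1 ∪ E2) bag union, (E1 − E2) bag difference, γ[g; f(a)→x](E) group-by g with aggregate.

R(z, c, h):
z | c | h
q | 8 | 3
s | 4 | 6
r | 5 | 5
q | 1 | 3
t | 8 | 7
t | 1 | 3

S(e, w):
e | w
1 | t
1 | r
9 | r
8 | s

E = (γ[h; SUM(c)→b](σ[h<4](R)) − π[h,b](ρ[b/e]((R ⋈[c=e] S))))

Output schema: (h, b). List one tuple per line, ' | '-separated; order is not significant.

Row counts bottom-up:
  R → 6
  σ[h<4](R) → 3
  γ[h; SUM(c)→b](σ[h<4](R)) → 1
  R → 6
  S → 4
  (R ⋈[c=e] S) → 6
  ρ[b/e]((R ⋈[c=e] S)) → 6
  π[h,b](ρ[b/e]((R ⋈[c=e] S))) → 6
  (γ[h; SUM(c)→b](σ[h<4](R)) − π[h,b](ρ[b/e]((R ⋈[c=e] S)))) → 1

== RESULT ==
h | b
3 | 10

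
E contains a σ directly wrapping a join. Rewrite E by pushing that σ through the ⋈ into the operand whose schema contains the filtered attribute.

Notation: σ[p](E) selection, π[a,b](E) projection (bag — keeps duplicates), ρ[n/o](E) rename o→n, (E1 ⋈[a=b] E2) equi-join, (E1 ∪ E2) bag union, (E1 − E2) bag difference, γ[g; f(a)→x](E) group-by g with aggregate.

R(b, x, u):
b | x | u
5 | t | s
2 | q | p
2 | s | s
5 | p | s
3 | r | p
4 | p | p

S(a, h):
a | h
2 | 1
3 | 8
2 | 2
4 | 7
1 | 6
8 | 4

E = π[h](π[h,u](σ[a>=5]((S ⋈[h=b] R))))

σ filters on a, owned by the left side.
E' = π[h](π[h,u]((σ[a>=5](S) ⋈[h=b] R)))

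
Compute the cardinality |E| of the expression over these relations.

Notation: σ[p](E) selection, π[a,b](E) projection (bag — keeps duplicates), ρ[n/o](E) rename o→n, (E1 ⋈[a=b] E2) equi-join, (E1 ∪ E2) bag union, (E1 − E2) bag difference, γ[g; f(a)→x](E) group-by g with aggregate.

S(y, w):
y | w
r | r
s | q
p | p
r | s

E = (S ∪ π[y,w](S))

Stepwise |·|:
  S → 4
  S → 4
  π[y,w](S) → 4
  (S ∪ π[y,w](S)) → 8

|E| = 8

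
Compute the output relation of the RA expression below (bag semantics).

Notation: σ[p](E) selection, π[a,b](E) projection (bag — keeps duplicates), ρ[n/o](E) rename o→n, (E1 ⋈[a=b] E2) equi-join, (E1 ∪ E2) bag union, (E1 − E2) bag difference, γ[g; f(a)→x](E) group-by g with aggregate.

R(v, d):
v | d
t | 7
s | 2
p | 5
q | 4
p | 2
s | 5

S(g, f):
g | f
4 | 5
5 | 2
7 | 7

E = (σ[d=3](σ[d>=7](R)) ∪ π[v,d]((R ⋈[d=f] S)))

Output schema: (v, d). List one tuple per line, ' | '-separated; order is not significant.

Subexpression sizes:
  R → 6
  σ[d>=7](R) → 1
  σ[d=3](σ[d>=7](R)) → 0
  R → 6
  S → 3
  (R ⋈[d=f] S) → 5
  π[v,d]((R ⋈[d=f] S)) → 5
  (σ[d=3](σ[d>=7](R)) ∪ π[v,d]((R ⋈[d=f] S))) → 5

== RESULT ==
v | d
p | 2
p | 5
s | 2
s | 5
t | 7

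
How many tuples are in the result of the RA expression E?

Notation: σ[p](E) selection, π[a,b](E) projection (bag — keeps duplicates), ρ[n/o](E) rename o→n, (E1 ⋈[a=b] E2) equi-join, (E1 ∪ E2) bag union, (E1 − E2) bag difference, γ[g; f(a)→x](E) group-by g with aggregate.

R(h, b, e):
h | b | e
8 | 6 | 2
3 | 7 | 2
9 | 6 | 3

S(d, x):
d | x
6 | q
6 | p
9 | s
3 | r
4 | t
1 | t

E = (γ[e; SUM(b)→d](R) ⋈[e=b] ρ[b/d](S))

Subexpression sizes:
  R → 3
  γ[e; SUM(b)→d](R) → 2
  S → 6
  ρ[b/d](S) → 6
  (γ[e; SUM(b)→d](R) ⋈[e=b] ρ[b/d](S)) → 1

|E| = 1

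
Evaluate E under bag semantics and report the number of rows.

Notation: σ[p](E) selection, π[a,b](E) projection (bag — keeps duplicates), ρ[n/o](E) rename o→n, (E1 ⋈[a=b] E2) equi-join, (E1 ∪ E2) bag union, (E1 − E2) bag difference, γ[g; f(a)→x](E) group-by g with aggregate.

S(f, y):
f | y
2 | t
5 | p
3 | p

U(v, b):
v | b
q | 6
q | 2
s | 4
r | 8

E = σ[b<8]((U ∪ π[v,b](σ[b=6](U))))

Per-node cardinality:
  U → 4
  U → 4
  σ[b=6](U) → 1
  π[v,b](σ[b=6](U)) → 1
  (U ∪ π[v,b](σ[b=6](U))) → 5
  σ[b<8]((U ∪ π[v,b](σ[b=6](U)))) → 4

|E| = 4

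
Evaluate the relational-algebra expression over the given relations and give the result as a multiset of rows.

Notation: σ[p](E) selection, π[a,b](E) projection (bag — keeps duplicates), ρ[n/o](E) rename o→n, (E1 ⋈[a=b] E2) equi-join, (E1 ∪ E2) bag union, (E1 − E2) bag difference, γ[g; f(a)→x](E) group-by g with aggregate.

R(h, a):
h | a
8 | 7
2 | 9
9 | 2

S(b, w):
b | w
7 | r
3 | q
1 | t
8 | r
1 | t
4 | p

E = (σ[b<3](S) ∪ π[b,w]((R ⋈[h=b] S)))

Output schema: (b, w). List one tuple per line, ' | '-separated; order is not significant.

Stepwise |·|:
  S → 6
  σ[b<3](S) → 2
  R → 3
  S → 6
  (R ⋈[h=b] S) → 1
  π[b,w]((R ⋈[h=b] S)) → 1
  (σ[b<3](S) ∪ π[b,w]((R ⋈[h=b] S))) → 3

== RESULT ==
b | w
1 | t
1 | t
8 | r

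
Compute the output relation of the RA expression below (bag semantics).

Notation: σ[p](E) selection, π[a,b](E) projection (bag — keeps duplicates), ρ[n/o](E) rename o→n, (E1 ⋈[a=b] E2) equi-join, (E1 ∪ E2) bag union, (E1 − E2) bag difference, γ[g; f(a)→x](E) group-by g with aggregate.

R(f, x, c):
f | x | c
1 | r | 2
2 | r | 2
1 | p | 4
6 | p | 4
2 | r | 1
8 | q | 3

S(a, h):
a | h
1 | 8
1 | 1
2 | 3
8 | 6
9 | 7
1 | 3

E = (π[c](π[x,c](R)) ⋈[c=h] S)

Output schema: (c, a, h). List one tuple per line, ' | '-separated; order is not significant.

Per-node cardinality:
  R → 6
  π[x,c](R) → 6
  π[c](π[x,c](R)) → 6
  S → 6
  (π[c](π[x,c](R)) ⋈[c=h] S) → 3

== RESULT ==
c | a | h
1 | 1 | 1
3 | 1 | 3
3 | 2 | 3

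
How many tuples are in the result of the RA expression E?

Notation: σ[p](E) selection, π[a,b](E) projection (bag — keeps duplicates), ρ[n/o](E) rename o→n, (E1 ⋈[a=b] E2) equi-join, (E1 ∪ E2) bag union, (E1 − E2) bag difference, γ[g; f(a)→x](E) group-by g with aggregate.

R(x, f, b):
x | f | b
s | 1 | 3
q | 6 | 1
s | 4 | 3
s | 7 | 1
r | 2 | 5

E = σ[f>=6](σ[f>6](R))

Subexpression sizes:
  R → 5
  σ[f>6](R) → 1
  σ[f>=6](σ[f>6](R)) → 1

|E| = 1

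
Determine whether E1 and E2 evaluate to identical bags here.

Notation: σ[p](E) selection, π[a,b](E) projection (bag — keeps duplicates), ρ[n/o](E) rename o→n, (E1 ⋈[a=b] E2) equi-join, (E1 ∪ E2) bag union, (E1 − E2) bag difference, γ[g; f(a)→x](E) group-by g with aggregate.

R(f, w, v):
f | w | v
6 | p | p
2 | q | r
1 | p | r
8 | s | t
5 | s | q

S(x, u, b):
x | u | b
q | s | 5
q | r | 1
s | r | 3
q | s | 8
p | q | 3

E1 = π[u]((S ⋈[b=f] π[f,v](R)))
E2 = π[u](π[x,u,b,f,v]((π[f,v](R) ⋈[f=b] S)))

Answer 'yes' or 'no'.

E1 subexpression sizes:
  S → 5
  R → 5
  π[f,v](R) → 5
  (S ⋈[b=f] π[f,v](R)) → 3
  π[u]((S ⋈[b=f] π[f,v](R))) → 3
E2 subexpression sizes:
  R → 5
  π[f,v](R) → 5
  S → 5
  (π[f,v](R) ⋈[f=b] S) → 3
  π[x,u,b,f,v]((π[f,v](R) ⋈[f=b] S)) → 3
  π[u](π[x,u,b,f,v]((π[f,v](R) ⋈[f=b] S))) → 3

E1 and E2 produce the same multiset:
u
r
s
s

yes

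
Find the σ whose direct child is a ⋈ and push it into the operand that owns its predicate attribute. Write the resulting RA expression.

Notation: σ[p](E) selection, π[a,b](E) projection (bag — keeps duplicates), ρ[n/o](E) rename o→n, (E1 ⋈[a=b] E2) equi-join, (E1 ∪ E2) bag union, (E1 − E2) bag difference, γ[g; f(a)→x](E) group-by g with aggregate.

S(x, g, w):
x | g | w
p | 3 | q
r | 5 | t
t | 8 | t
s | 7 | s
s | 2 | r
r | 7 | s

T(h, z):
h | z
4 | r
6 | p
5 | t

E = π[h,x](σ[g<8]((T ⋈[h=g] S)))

σ filters on g, owned by the right side.
E' = π[h,x]((T ⋈[h=g] σ[g<8](S)))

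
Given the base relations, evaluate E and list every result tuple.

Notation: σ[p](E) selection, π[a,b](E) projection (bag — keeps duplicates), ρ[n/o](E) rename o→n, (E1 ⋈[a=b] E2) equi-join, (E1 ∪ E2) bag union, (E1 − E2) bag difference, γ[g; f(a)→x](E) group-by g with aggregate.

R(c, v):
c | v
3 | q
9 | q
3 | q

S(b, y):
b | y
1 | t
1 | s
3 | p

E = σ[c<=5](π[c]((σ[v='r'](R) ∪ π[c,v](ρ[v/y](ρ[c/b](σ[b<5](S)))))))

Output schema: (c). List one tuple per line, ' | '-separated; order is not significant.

Subexpression sizes:
  R → 3
  σ[v='r'](R) → 0
  S → 3
  σ[b<5](S) → 3
  ρ[c/b](σ[b<5](S)) → 3
  ρ[v/y](ρ[c/b](σ[b<5](S))) → 3
  π[c,v](ρ[v/y](ρ[c/b](σ[b<5](S)))) → 3
  (σ[v='r'](R) ∪ π[c,v](ρ[v/y](ρ[c/b](σ[b<5](S))))) → 3
  π[c]((σ[v='r'](R) ∪ π[c,v](ρ[v/y](ρ[c/b](σ[b<5](S)))))) → 3
  σ[c<=5](π[c]((σ[v='r'](R) ∪ π[c,v](ρ[v/y](ρ[c/b](σ[b<5](S))))))) → 3

== RESULT ==
c
1
1
3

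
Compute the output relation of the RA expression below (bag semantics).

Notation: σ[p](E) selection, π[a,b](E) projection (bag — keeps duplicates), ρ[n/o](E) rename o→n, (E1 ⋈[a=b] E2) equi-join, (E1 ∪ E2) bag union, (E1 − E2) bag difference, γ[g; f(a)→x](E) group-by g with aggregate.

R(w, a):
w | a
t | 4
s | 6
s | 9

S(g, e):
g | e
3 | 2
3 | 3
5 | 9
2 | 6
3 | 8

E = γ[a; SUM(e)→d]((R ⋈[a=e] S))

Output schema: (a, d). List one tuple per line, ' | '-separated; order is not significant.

Per-node cardinality:
  R → 3
  S → 5
  (R ⋈[a=e] S) → 2
  γ[a; SUM(e)→d]((R ⋈[a=e] S)) → 2

== RESULT ==
a | d
6 | 6
9 | 9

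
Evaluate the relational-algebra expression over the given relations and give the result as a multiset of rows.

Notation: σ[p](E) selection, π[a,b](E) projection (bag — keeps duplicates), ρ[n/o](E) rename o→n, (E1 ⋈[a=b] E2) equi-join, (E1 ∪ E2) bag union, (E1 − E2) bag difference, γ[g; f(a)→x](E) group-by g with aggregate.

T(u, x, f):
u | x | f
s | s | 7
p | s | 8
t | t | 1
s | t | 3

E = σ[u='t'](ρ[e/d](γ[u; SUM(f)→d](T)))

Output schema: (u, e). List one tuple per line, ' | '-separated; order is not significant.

Row counts bottom-up:
  T → 4
  γ[u; SUM(f)→d](T) → 3
  ρ[e/d](γ[u; SUM(f)→d](T)) → 3
  σ[u='t'](ρ[e/d](γ[u; SUM(f)→d](T))) → 1

== RESULT ==
u | e
t | 1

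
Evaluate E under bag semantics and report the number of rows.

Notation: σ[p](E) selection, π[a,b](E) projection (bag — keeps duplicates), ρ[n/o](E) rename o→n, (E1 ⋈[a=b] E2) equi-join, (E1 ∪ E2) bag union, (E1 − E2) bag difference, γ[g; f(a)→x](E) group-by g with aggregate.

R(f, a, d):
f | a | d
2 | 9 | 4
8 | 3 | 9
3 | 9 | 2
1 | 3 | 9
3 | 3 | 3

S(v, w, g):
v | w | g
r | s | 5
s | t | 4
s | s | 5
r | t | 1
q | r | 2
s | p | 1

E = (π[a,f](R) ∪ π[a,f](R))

Row counts bottom-up:
  R → 5
  π[a,f](R) → 5
  R → 5
  π[a,f](R) → 5
  (π[a,f](R) ∪ π[a,f](R)) → 10

|E| = 10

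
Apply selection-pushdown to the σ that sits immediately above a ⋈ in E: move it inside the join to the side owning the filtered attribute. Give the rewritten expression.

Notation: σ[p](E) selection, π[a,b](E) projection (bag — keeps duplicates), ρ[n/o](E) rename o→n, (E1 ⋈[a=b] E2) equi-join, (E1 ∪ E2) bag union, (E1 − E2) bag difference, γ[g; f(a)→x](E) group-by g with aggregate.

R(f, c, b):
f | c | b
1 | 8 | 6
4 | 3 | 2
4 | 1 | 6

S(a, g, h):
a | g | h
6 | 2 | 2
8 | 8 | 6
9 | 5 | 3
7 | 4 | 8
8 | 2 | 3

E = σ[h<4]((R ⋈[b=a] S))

σ filters on h, owned by the right side.
E' = (R ⋈[b=a] σ[h<4](S))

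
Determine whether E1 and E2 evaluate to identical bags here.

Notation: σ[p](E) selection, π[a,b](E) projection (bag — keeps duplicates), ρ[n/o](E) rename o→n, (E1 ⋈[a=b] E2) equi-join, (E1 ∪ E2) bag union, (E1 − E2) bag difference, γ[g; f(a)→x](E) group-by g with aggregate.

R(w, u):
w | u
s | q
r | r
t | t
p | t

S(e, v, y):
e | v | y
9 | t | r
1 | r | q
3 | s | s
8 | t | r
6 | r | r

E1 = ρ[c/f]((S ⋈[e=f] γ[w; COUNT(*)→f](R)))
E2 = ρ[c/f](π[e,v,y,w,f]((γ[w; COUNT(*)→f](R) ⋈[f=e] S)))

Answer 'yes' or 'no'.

E1 per-node cardinality:
  S → 5
  R → 4
  γ[w; COUNT(*)→f](R) → 4
  (S ⋈[e=f] γ[w; COUNT(*)→f](R)) → 4
  ρ[c/f]((S ⋈[e=f] γ[w; COUNT(*)→f](R))) → 4
E2 per-node cardinality:
  R → 4
  γ[w; COUNT(*)→f](R) → 4
  S → 5
  (γ[w; COUNT(*)→f](R) ⋈[f=e] S) → 4
  π[e,v,y,w,f]((γ[w; COUNT(*)→f](R) ⋈[f=e] S)) → 4
  ρ[c/f](π[e,v,y,w,f]((γ[w; COUNT(*)→f](R) ⋈[f=e] S))) → 4

E1 and E2 produce the same multiset:
e | v | y | w | c
1 | r | q | p | 1
1 | r | q | r | 1
1 | r | q | s | 1
1 | r | q | t | 1

yes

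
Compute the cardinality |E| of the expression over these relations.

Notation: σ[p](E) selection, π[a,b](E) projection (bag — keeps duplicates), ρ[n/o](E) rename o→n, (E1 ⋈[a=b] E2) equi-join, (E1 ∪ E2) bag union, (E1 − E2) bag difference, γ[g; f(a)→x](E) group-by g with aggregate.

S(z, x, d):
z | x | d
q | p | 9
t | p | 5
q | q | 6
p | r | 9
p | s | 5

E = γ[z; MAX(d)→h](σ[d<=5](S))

Stepwise |·|:
  S → 5
  σ[d<=5](S) → 2
  γ[z; MAX(d)→h](σ[d<=5](S)) → 2

|E| = 2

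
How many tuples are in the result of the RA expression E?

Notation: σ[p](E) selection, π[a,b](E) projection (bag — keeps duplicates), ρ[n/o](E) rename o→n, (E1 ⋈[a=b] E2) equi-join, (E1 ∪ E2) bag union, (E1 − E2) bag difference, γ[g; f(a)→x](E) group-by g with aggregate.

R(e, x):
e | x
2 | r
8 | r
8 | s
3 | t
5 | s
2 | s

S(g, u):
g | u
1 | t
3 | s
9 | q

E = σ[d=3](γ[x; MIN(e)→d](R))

Stepwise |·|:
  R → 6
  γ[x; MIN(e)→d](R) → 3
  σ[d=3](γ[x; MIN(e)→d](R)) → 1

|E| = 1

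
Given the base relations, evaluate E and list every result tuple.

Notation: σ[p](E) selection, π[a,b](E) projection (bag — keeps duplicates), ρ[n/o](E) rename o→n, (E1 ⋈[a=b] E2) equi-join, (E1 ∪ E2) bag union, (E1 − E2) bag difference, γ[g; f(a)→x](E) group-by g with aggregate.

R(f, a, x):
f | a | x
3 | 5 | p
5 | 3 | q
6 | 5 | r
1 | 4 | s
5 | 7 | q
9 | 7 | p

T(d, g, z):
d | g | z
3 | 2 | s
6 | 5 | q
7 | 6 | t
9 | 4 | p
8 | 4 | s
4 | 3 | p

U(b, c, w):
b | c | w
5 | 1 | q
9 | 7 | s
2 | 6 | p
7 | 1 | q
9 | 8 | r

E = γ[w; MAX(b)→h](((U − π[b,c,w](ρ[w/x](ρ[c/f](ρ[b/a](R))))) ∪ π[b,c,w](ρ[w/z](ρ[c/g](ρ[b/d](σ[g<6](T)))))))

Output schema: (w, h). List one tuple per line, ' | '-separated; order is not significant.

Row counts bottom-up:
  U → 5
  R → 6
  ρ[b/a](R) → 6
  ρ[c/f](ρ[b/a](R)) → 6
  ρ[w/x](ρ[c/f](ρ[b/a](R))) → 6
  π[b,c,w](ρ[w/x](ρ[c/f](ρ[b/a](R)))) → 6
  (U − π[b,c,w](ρ[w/x](ρ[c/f](ρ[b/a](R))))) → 5
  T → 6
  σ[g<6](T) → 5
  ρ[b/d](σ[g<6](T)) → 5
  ρ[c/g](ρ[b/d](σ[g<6](T))) → 5
  ρ[w/z](ρ[c/g](ρ[b/d](σ[g<6](T)))) → 5
  π[b,c,w](ρ[w/z](ρ[c/g](ρ[b/d](σ[g<6](T))))) → 5
  ((U − π[b,c,w](ρ[w/x](ρ[c/f](ρ[b/a](R))))) ∪ π[b,c,w](ρ[w/z](ρ[c/g](ρ[b/d](σ[g<6](T)))))) → 10
  γ[w; MAX(b)→h](((U − π[b,c,w](ρ[w/x](ρ[c/f](ρ[b/a](R))))) ∪ π[b,c,w](ρ[w/z](ρ[c/g](ρ[b/d](σ[g<6](T))))))) → 4

== RESULT ==
w | h
p | 9
q | 7
r | 9
s | 9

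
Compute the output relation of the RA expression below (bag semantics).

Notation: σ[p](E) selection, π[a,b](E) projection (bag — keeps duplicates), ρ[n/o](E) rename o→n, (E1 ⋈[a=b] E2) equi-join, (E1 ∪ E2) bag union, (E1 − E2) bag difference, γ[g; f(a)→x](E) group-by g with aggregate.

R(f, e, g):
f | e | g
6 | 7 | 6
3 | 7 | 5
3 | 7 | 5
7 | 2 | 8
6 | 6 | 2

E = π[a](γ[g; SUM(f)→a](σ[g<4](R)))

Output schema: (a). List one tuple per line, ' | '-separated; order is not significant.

Stepwise |·|:
  R → 5
  σ[g<4](R) → 1
  γ[g; SUM(f)→a](σ[g<4](R)) → 1
  π[a](γ[g; SUM(f)→a](σ[g<4](R))) → 1

== RESULT ==
a
6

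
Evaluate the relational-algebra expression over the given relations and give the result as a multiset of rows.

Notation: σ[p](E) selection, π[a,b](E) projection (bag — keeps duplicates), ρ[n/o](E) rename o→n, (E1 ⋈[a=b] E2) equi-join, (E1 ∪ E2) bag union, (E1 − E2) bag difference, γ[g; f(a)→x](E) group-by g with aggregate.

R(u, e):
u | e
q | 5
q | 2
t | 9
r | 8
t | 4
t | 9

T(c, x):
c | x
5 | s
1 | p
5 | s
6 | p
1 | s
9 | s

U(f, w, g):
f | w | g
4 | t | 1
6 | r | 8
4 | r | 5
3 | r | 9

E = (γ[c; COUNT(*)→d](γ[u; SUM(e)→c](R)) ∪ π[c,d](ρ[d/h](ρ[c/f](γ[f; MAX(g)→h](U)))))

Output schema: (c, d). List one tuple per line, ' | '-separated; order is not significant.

Subexpression sizes:
  R → 6
  γ[u; SUM(e)→c](R) → 3
  γ[c; COUNT(*)→d](γ[u; SUM(e)→c](R)) → 3
  U → 4
  γ[f; MAX(g)→h](U) → 3
  ρ[c/f](γ[f; MAX(g)→h](U)) → 3
  ρ[d/h](ρ[c/f](γ[f; MAX(g)→h](U))) → 3
  π[c,d](ρ[d/h](ρ[c/f](γ[f; MAX(g)→h](U)))) → 3
  (γ[c; COUNT(*)→d](γ[u; SUM(e)→c](R)) ∪ π[c,d](ρ[d/h](ρ[c/f](γ[f; MAX(g)→h](U))))) → 6

== RESULT ==
c | d
3 | 9
4 | 5
6 | 8
7 | 1
8 | 1
22 | 1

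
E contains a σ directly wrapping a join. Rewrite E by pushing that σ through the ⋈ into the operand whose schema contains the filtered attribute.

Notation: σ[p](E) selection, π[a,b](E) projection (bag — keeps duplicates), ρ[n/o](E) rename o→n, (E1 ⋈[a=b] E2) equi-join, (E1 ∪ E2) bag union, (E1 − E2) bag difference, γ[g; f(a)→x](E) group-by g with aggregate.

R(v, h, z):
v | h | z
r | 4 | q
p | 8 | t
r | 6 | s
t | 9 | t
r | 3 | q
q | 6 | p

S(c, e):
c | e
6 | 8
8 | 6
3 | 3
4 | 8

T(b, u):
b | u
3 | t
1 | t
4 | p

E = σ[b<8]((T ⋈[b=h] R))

σ filters on b, owned by the left side.
E' = (σ[b<8](T) ⋈[b=h] R)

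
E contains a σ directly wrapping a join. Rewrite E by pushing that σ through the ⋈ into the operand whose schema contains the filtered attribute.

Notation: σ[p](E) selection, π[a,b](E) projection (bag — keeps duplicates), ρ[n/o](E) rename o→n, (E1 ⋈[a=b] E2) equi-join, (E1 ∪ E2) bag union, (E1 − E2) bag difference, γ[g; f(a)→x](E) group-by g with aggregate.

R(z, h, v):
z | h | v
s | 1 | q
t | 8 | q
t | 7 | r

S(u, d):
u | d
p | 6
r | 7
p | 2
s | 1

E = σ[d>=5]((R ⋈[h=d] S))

σ filters on d, owned by the right side.
E' = (R ⋈[h=d] σ[d>=5](S))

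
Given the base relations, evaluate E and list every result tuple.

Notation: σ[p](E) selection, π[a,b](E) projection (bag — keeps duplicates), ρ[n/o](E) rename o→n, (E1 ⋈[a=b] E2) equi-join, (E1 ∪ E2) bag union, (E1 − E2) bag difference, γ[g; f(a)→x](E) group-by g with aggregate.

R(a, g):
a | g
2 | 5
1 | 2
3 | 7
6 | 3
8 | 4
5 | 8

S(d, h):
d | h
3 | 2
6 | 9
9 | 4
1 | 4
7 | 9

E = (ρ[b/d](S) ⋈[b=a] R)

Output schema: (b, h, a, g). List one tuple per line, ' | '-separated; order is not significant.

Per-node cardinality:
  S → 5
  ρ[b/d](S) → 5
  R → 6
  (ρ[b/d](S) ⋈[b=a] R) → 3

== RESULT ==
b | h | a | g
1 | 4 | 1 | 2
3 | 2 | 3 | 7
6 | 9 | 6 | 3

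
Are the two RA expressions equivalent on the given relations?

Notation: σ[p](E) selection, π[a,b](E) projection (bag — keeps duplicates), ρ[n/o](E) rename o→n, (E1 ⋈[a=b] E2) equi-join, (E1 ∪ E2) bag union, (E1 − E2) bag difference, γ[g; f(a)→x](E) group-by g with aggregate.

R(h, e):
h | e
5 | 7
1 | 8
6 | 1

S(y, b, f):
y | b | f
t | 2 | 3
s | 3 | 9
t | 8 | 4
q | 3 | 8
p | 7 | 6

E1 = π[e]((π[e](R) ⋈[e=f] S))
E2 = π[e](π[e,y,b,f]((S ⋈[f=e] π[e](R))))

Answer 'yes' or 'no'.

E1 row counts bottom-up:
  R → 3
  π[e](R) → 3
  S → 5
  (π[e](R) ⋈[e=f] S) → 1
  π[e]((π[e](R) ⋈[e=f] S)) → 1
E2 row counts bottom-up:
  S → 5
  R → 3
  π[e](R) → 3
  (S ⋈[f=e] π[e](R)) → 1
  π[e,y,b,f]((S ⋈[f=e] π[e](R))) → 1
  π[e](π[e,y,b,f]((S ⋈[f=e] π[e](R)))) → 1

E1 and E2 produce the same multiset:
e
8

yes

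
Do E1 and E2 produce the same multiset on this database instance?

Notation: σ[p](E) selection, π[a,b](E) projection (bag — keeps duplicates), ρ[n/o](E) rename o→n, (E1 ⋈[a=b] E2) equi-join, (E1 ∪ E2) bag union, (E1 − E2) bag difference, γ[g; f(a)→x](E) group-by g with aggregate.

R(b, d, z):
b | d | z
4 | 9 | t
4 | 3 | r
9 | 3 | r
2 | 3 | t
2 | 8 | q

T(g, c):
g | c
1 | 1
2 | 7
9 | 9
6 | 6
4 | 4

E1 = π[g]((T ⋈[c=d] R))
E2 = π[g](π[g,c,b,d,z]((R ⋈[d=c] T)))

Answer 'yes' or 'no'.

E1 stepwise |·|:
  T → 5
  R → 5
  (T ⋈[c=d] R) → 1
  π[g]((T ⋈[c=d] R)) → 1
E2 stepwise |·|:
  R → 5
  T → 5
  (R ⋈[d=c] T) → 1
  π[g,c,b,d,z]((R ⋈[d=c] T)) → 1
  π[g](π[g,c,b,d,z]((R ⋈[d=c] T))) → 1

E1 and E2 produce the same multiset:
g
9

yes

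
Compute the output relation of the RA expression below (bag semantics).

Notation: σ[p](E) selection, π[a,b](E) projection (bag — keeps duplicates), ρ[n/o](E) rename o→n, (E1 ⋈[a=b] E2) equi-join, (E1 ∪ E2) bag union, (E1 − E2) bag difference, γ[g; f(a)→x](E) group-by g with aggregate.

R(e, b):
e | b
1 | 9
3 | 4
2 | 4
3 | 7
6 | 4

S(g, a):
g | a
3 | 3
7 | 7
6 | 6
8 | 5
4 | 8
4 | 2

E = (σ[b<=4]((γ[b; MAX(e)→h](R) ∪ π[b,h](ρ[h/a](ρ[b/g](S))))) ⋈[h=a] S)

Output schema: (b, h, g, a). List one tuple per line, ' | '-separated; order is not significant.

Stepwise |·|:
  R → 5
  γ[b; MAX(e)→h](R) → 3
  S → 6
  ρ[b/g](S) → 6
  ρ[h/a](ρ[b/g](S)) → 6
  π[b,h](ρ[h/a](ρ[b/g](S))) → 6
  (γ[b; MAX(e)→h](R) ∪ π[b,h](ρ[h/a](ρ[b/g](S)))) → 9
  σ[b<=4]((γ[b; MAX(e)→h](R) ∪ π[b,h](ρ[h/a](ρ[b/g](S))))) → 4
  S → 6
  (σ[b<=4]((γ[b; MAX(e)→h](R) ∪ π[b,h](ρ[h/a](ρ[b/g](S))))) ⋈[h=a] S) → 4

== RESULT ==
b | h | g | a
3 | 3 | 3 | 3
4 | 2 | 4 | 2
4 | 6 | 6 | 6
4 | 8 | 4 | 8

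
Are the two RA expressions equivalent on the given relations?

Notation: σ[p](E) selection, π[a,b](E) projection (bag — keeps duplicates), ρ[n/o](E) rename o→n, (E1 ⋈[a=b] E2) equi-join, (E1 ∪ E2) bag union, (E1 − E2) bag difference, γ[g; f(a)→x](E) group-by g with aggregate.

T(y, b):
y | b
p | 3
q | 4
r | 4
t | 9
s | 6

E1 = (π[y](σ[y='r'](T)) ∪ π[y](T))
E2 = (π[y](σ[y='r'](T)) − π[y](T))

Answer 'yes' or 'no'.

E1 subexpression sizes:
  T → 5
  σ[y='r'](T) → 1
  π[y](σ[y='r'](T)) → 1
  T → 5
  π[y](T) → 5
  (π[y](σ[y='r'](T)) ∪ π[y](T)) → 6
E2 subexpression sizes:
  T → 5
  σ[y='r'](T) → 1
  π[y](σ[y='r'](T)) → 1
  T → 5
  π[y](T) → 5
  (π[y](σ[y='r'](T)) − π[y](T)) → 0

E1 result:
y
p
q
r
r
s
t
E2 result:
y
(0 rows)
Witness: ('t',) appears 1× in E1 but 0× in E2.

no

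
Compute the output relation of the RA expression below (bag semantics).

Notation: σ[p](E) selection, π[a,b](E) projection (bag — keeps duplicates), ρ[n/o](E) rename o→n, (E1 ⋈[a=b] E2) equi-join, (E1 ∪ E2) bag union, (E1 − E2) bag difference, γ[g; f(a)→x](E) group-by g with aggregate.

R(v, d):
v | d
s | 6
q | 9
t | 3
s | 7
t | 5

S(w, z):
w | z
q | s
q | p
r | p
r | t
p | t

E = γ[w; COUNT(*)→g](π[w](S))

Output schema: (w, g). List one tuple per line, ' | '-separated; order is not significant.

Stepwise |·|:
  S → 5
  π[w](S) → 5
  γ[w; COUNT(*)→g](π[w](S)) → 3

== RESULT ==
w | g
p | 1
q | 2
r | 2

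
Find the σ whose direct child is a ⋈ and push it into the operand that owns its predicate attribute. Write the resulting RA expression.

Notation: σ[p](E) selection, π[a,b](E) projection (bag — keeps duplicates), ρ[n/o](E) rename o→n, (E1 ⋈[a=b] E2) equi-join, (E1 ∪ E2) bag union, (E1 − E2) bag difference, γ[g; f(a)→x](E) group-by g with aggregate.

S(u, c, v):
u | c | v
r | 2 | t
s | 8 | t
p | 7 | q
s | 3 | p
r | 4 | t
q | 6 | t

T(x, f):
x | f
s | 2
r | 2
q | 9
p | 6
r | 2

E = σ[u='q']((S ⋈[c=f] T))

σ filters on u, owned by the left side.
E' = (σ[u='q'](S) ⋈[c=f] T)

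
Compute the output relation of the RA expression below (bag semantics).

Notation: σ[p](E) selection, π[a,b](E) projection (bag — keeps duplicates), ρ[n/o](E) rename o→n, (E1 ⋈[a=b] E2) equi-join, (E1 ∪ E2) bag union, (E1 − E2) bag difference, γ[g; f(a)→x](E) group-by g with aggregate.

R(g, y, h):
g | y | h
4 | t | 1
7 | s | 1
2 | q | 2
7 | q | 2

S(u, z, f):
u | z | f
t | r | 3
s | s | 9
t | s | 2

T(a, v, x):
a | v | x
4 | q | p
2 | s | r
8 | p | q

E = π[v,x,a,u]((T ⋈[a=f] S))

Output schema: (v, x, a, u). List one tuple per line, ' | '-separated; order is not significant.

Subexpression sizes:
  T → 3
  S → 3
  (T ⋈[a=f] S) → 1
  π[v,x,a,u]((T ⋈[a=f] S)) → 1

== RESULT ==
v | x | a | u
s | r | 2 | t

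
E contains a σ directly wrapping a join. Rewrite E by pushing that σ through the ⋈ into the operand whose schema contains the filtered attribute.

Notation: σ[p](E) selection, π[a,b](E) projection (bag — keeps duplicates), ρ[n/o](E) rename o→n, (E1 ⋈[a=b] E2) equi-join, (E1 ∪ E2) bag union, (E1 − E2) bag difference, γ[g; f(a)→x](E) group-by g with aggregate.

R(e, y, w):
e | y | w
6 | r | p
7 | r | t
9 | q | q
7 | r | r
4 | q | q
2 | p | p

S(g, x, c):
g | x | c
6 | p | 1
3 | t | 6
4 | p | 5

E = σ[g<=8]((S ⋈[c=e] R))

σ filters on g, owned by the left side.
E' = (σ[g<=8](S) ⋈[c=e] R)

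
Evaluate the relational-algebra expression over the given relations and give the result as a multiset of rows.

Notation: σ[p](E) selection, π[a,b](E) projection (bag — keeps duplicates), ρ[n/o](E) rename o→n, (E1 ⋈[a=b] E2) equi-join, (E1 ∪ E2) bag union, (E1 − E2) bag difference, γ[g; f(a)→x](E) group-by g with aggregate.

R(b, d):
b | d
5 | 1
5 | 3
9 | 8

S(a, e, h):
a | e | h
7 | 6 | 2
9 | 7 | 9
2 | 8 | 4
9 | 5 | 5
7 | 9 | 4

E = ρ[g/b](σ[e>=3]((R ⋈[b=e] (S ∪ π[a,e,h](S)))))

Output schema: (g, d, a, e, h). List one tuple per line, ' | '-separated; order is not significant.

Per-node cardinality:
  R → 3
  S → 5
  S → 5
  π[a,e,h](S) → 5
  (S ∪ π[a,e,h](S)) → 10
  (R ⋈[b=e] (S ∪ π[a,e,h](S))) → 6
  σ[e>=3]((R ⋈[b=e] (S ∪ π[a,e,h](S)))) → 6
  ρ[g/b](σ[e>=3]((R ⋈[b=e] (S ∪ π[a,e,h](S))))) → 6

== RESULT ==
g | d | a | e | h
5 | 1 | 9 | 5 | 5
5 | 1 | 9 | 5 | 5
5 | 3 | 9 | 5 | 5
5 | 3 | 9 | 5 | 5
9 | 8 | 7 | 9 | 4
9 | 8 | 7 | 9 | 4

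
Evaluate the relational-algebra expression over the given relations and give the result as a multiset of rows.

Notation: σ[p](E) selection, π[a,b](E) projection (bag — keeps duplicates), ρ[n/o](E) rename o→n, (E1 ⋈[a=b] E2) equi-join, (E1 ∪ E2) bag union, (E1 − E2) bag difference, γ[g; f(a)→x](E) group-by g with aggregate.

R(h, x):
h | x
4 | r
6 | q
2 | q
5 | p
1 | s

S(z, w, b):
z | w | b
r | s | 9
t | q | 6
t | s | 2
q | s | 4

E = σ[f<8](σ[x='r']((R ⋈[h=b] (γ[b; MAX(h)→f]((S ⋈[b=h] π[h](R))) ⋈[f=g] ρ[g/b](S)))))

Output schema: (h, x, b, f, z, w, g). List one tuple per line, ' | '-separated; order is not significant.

Row counts bottom-up:
  R → 5
  S → 4
  R → 5
  π[h](R) → 5
  (S ⋈[b=h] π[h](R)) → 3
  γ[b; MAX(h)→f]((S ⋈[b=h] π[h](R))) → 3
  S → 4
  ρ[g/b](S) → 4
  (γ[b; MAX(h)→f]((S ⋈[b=h] π[h](R))) ⋈[f=g] ρ[g/b](S)) → 3
  (R ⋈[h=b] (γ[b; MAX(h)→f]((S ⋈[b=h] π[h](R))) ⋈[f=g] ρ[g/b](S))) → 3
  σ[x='r']((R ⋈[h=b] (γ[b; MAX(h)→f]((S ⋈[b=h] π[h](R))) ⋈[f=g] ρ[g/b](S)))) → 1
  σ[f<8](σ[x='r']((R ⋈[h=b] (γ[b; MAX(h)→f]((S ⋈[b=h] π[h](R))) ⋈[f=g] ρ[g/b](S))))) → 1

== RESULT ==
h | x | b | f | z | w | g
4 | r | 4 | 4 | q | s | 4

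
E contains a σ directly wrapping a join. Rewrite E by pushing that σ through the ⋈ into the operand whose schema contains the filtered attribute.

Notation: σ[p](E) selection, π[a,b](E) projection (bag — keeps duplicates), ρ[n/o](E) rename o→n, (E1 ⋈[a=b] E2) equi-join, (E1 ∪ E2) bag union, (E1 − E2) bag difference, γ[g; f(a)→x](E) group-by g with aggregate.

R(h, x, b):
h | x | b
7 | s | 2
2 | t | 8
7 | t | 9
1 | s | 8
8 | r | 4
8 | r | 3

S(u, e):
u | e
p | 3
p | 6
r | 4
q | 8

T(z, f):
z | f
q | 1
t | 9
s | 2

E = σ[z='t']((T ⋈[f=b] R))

σ filters on z, owned by the left side.
E' = (σ[z='t'](T) ⋈[f=b] R)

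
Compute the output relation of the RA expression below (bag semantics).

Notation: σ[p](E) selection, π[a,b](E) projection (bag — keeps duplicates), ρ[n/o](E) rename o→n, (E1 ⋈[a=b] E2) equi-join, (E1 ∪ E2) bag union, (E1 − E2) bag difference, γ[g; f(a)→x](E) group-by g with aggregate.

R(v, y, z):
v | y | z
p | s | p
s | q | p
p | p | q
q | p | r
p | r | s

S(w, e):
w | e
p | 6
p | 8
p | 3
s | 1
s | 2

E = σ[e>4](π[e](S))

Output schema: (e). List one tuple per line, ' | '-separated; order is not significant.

Stepwise |·|:
  S → 5
  π[e](S) → 5
  σ[e>4](π[e](S)) → 2

== RESULT ==
e
6
8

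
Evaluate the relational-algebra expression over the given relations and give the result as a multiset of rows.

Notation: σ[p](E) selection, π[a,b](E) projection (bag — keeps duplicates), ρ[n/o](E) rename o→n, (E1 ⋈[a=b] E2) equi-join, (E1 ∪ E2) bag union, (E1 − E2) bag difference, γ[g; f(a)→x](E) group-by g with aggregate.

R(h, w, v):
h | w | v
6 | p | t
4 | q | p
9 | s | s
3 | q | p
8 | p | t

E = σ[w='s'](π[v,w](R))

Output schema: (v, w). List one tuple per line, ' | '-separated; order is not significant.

Row counts bottom-up:
  R → 5
  π[v,w](R) → 5
  σ[w='s'](π[v,w](R)) → 1

== RESULT ==
v | w
s | s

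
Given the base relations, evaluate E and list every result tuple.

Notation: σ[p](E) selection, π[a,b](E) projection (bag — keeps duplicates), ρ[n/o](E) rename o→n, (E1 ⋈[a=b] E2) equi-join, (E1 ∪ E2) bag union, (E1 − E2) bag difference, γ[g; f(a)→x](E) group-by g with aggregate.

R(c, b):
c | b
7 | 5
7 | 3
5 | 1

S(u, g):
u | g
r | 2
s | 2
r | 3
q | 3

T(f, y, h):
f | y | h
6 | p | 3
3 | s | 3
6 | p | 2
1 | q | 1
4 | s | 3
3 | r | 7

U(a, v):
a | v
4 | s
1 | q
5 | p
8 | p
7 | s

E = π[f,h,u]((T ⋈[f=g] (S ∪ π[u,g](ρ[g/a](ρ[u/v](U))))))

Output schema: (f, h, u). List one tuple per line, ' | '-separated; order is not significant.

Per-node cardinality:
  T → 6
  S → 4
  U → 5
  ρ[u/v](U) → 5
  ρ[g/a](ρ[u/v](U)) → 5
  π[u,g](ρ[g/a](ρ[u/v](U))) → 5
  (S ∪ π[u,g](ρ[g/a](ρ[u/v](U)))) → 9
  (T ⋈[f=g] (S ∪ π[u,g](ρ[g/a](ρ[u/v](U))))) → 6
  π[f,h,u]((T ⋈[f=g] (S ∪ π[u,g](ρ[g/a](ρ[u/v](U)))))) → 6

== RESULT ==
f | h | u
1 | 1 | q
3 | 3 | q
3 | 3 | r
3 | 7 | q
3 | 7 | r
4 | 3 | s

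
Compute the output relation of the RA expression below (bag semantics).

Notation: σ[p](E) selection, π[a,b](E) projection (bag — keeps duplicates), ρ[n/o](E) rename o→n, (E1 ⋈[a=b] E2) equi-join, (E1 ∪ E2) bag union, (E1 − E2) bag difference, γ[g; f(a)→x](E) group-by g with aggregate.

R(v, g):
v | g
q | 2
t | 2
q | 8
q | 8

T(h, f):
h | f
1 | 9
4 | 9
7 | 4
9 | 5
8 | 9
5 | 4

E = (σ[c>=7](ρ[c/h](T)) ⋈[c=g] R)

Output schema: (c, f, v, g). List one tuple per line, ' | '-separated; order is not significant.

Stepwise |·|:
  T → 6
  ρ[c/h](T) → 6
  σ[c>=7](ρ[c/h](T)) → 3
  R → 4
  (σ[c>=7](ρ[c/h](T)) ⋈[c=g] R) → 2

== RESULT ==
c | f | v | g
8 | 9 | q | 8
8 | 9 | q | 8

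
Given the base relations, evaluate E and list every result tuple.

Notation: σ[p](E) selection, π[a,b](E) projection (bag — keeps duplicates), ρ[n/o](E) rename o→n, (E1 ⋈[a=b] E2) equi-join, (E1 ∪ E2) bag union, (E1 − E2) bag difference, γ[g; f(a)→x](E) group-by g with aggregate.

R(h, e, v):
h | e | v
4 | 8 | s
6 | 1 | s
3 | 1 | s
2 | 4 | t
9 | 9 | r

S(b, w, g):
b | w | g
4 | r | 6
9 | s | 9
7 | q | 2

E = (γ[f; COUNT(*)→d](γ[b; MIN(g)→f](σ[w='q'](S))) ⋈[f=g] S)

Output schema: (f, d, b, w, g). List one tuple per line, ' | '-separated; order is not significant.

Stepwise |·|:
  S → 3
  σ[w='q'](S) → 1
  γ[b; MIN(g)→f](σ[w='q'](S)) → 1
  γ[f; COUNT(*)→d](γ[b; MIN(g)→f](σ[w='q'](S))) → 1
  S → 3
  (γ[f; COUNT(*)→d](γ[b; MIN(g)→f](σ[w='q'](S))) ⋈[f=g] S) → 1

== RESULT ==
f | d | b | w | g
2 | 1 | 7 | q | 2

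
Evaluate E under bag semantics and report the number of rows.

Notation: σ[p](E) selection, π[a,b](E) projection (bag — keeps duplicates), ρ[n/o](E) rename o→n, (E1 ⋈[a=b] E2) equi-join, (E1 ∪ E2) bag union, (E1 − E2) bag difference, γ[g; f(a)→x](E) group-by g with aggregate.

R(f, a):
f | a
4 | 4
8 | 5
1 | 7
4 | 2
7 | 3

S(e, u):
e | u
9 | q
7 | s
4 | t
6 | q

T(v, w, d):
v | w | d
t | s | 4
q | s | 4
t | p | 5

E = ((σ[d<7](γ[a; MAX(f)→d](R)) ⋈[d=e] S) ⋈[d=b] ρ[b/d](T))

Row counts bottom-up:
  R → 5
  γ[a; MAX(f)→d](R) → 5
  σ[d<7](γ[a; MAX(f)→d](R)) → 3
  S → 4
  (σ[d<7](γ[a; MAX(f)→d](R)) ⋈[d=e] S) → 2
  T → 3
  ρ[b/d](T) → 3
  ((σ[d<7](γ[a; MAX(f)→d](R)) ⋈[d=e] S) ⋈[d=b] ρ[b/d](T)) → 4

|E| = 4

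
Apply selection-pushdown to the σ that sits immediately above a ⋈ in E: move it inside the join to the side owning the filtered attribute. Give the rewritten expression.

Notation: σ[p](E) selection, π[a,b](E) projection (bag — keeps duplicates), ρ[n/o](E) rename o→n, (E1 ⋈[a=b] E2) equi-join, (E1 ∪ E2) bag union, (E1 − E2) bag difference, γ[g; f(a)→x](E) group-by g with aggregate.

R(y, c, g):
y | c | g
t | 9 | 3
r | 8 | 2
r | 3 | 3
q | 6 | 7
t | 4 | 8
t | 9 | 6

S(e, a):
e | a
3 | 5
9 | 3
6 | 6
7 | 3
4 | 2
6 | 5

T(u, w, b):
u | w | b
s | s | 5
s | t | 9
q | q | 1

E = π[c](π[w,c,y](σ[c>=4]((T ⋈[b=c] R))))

σ filters on c, owned by the right side.
E' = π[c](π[w,c,y]((T ⋈[b=c] σ[c>=4](R))))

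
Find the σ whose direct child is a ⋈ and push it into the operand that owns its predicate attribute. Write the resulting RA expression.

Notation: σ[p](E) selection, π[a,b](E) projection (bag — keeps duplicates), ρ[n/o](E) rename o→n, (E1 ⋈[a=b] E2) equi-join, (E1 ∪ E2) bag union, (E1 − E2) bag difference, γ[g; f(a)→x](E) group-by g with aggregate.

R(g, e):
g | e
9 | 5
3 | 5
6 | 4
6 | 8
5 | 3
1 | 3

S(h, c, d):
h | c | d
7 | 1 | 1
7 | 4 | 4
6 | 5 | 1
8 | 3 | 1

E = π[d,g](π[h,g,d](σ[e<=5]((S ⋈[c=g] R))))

σ filters on e, owned by the right side.
E' = π[d,g](π[h,g,d]((S ⋈[c=g] σ[e<=5](R))))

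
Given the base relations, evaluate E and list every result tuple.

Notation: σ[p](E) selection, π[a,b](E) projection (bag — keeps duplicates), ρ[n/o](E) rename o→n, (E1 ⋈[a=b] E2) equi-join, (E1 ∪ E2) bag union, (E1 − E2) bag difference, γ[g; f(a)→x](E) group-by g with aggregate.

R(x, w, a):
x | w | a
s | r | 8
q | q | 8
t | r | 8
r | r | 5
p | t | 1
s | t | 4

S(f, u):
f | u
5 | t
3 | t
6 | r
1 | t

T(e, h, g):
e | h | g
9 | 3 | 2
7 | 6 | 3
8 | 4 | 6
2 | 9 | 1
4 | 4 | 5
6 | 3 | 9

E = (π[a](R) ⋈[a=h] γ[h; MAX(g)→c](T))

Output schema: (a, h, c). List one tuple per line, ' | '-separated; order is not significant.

Per-node cardinality:
  R → 6
  π[a](R) → 6
  T → 6
  γ[h; MAX(g)→c](T) → 4
  (π[a](R) ⋈[a=h] γ[h; MAX(g)→c](T)) → 1

== RESULT ==
a | h | c
4 | 4 | 6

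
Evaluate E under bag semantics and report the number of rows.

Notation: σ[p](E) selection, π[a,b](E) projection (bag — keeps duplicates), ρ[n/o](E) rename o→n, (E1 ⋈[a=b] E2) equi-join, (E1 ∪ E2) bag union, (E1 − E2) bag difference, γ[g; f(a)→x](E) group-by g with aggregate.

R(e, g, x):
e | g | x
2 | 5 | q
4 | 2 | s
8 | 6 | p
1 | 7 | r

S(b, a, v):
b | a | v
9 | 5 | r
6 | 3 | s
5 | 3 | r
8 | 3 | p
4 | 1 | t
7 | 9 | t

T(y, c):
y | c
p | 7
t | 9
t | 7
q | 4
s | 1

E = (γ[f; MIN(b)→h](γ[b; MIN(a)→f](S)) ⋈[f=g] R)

Subexpression sizes:
  S → 6
  γ[b; MIN(a)→f](S) → 6
  γ[f; MIN(b)→h](γ[b; MIN(a)→f](S)) → 4
  R → 4
  (γ[f; MIN(b)→h](γ[b; MIN(a)→f](S)) ⋈[f=g] R) → 1

|E| = 1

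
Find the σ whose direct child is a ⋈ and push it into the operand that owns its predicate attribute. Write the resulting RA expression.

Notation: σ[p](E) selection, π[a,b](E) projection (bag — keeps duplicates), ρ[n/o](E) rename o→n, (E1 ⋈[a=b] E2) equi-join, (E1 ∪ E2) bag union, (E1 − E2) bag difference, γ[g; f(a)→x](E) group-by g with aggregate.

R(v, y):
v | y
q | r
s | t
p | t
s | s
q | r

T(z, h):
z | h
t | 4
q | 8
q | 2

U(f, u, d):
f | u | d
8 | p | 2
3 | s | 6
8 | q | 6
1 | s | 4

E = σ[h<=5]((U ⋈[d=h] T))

σ filters on h, owned by the right side.
E' = (U ⋈[d=h] σ[h<=5](T))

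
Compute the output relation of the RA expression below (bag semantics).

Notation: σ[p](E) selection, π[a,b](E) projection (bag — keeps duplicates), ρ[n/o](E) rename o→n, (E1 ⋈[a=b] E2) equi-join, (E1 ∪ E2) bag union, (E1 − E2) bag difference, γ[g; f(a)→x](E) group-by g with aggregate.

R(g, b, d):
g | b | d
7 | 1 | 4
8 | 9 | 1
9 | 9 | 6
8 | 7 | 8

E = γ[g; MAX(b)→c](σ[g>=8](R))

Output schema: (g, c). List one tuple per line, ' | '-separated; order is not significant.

Row counts bottom-up:
  R → 4
  σ[g>=8](R) → 3
  γ[g; MAX(b)→c](σ[g>=8](R)) → 2

== RESULT ==
g | c
8 | 9
9 | 9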